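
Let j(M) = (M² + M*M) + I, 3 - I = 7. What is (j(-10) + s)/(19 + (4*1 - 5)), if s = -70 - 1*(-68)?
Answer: 97/9 ≈ 10.778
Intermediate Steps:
I = -4 (I = 3 - 1*7 = 3 - 7 = -4)
s = -2 (s = -70 + 68 = -2)
j(M) = -4 + 2*M² (j(M) = (M² + M*M) - 4 = (M² + M²) - 4 = 2*M² - 4 = -4 + 2*M²)
(j(-10) + s)/(19 + (4*1 - 5)) = ((-4 + 2*(-10)²) - 2)/(19 + (4*1 - 5)) = ((-4 + 2*100) - 2)/(19 + (4 - 5)) = ((-4 + 200) - 2)/(19 - 1) = (196 - 2)/18 = (1/18)*194 = 97/9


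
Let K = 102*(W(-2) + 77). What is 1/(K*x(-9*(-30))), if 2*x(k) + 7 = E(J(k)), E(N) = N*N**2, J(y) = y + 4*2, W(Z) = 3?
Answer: 1/87658575600 ≈ 1.1408e-11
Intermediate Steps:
J(y) = 8 + y (J(y) = y + 8 = 8 + y)
K = 8160 (K = 102*(3 + 77) = 102*80 = 8160)
E(N) = N**3
x(k) = -7/2 + (8 + k)**3/2
1/(K*x(-9*(-30))) = 1/(8160*(-7/2 + (8 - 9*(-30))**3/2)) = 1/(8160*(-7/2 + (8 + 270)**3/2)) = 1/(8160*(-7/2 + (1/2)*278**3)) = 1/(8160*(-7/2 + (1/2)*21484952)) = 1/(8160*(-7/2 + 10742476)) = 1/(8160*(21484945/2)) = (1/8160)*(2/21484945) = 1/87658575600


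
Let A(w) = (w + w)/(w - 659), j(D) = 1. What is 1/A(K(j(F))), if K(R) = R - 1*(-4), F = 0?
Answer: -327/5 ≈ -65.400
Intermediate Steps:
K(R) = 4 + R (K(R) = R + 4 = 4 + R)
A(w) = 2*w/(-659 + w) (A(w) = (2*w)/(-659 + w) = 2*w/(-659 + w))
1/A(K(j(F))) = 1/(2*(4 + 1)/(-659 + (4 + 1))) = 1/(2*5/(-659 + 5)) = 1/(2*5/(-654)) = 1/(2*5*(-1/654)) = 1/(-5/327) = -327/5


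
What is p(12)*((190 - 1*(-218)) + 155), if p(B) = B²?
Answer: 81072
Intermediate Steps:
p(12)*((190 - 1*(-218)) + 155) = 12²*((190 - 1*(-218)) + 155) = 144*((190 + 218) + 155) = 144*(408 + 155) = 144*563 = 81072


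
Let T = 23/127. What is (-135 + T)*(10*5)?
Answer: -856100/127 ≈ -6740.9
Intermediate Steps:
T = 23/127 (T = 23*(1/127) = 23/127 ≈ 0.18110)
(-135 + T)*(10*5) = (-135 + 23/127)*(10*5) = -17122/127*50 = -856100/127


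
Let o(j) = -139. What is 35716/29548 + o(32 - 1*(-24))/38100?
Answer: 339168107/281444700 ≈ 1.2051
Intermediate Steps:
35716/29548 + o(32 - 1*(-24))/38100 = 35716/29548 - 139/38100 = 35716*(1/29548) - 139*1/38100 = 8929/7387 - 139/38100 = 339168107/281444700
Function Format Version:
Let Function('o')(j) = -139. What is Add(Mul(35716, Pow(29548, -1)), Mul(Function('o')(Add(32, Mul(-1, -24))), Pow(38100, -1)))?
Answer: Rational(339168107, 281444700) ≈ 1.2051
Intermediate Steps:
Add(Mul(35716, Pow(29548, -1)), Mul(Function('o')(Add(32, Mul(-1, -24))), Pow(38100, -1))) = Add(Mul(35716, Pow(29548, -1)), Mul(-139, Pow(38100, -1))) = Add(Mul(35716, Rational(1, 29548)), Mul(-139, Rational(1, 38100))) = Add(Rational(8929, 7387), Rational(-139, 38100)) = Rational(339168107, 281444700)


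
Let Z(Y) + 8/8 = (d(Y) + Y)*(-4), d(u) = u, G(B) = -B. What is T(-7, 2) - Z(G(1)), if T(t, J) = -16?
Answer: -23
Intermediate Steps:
Z(Y) = -1 - 8*Y (Z(Y) = -1 + (Y + Y)*(-4) = -1 + (2*Y)*(-4) = -1 - 8*Y)
T(-7, 2) - Z(G(1)) = -16 - (-1 - (-8)) = -16 - (-1 - 8*(-1)) = -16 - (-1 + 8) = -16 - 1*7 = -16 - 7 = -23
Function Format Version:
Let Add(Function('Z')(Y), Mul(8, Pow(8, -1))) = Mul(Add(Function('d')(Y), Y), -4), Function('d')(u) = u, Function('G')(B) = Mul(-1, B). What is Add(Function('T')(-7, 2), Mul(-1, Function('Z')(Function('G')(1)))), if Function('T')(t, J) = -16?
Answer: -23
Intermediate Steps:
Function('Z')(Y) = Add(-1, Mul(-8, Y)) (Function('Z')(Y) = Add(-1, Mul(Add(Y, Y), -4)) = Add(-1, Mul(Mul(2, Y), -4)) = Add(-1, Mul(-8, Y)))
Add(Function('T')(-7, 2), Mul(-1, Function('Z')(Function('G')(1)))) = Add(-16, Mul(-1, Add(-1, Mul(-8, Mul(-1, 1))))) = Add(-16, Mul(-1, Add(-1, Mul(-8, -1)))) = Add(-16, Mul(-1, Add(-1, 8))) = Add(-16, Mul(-1, 7)) = Add(-16, -7) = -23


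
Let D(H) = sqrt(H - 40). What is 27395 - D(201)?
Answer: 27395 - sqrt(161) ≈ 27382.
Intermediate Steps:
D(H) = sqrt(-40 + H)
27395 - D(201) = 27395 - sqrt(-40 + 201) = 27395 - sqrt(161)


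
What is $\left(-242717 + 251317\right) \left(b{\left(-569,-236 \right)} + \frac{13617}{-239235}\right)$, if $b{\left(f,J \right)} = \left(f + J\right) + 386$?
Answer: $- \frac{57478433680}{15949} \approx -3.6039 \cdot 10^{6}$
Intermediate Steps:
$b{\left(f,J \right)} = 386 + J + f$ ($b{\left(f,J \right)} = \left(J + f\right) + 386 = 386 + J + f$)
$\left(-242717 + 251317\right) \left(b{\left(-569,-236 \right)} + \frac{13617}{-239235}\right) = \left(-242717 + 251317\right) \left(\left(386 - 236 - 569\right) + \frac{13617}{-239235}\right) = 8600 \left(-419 + 13617 \left(- \frac{1}{239235}\right)\right) = 8600 \left(-419 - \frac{4539}{79745}\right) = 8600 \left(- \frac{33417694}{79745}\right) = - \frac{57478433680}{15949}$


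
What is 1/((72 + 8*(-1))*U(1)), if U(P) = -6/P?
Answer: -1/384 ≈ -0.0026042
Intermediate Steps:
1/((72 + 8*(-1))*U(1)) = 1/((72 + 8*(-1))*(-6/1)) = 1/((72 - 8)*(-6*1)) = 1/(64*(-6)) = 1/(-384) = -1/384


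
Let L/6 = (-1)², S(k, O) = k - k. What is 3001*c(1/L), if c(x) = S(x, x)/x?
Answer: 0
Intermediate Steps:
S(k, O) = 0
L = 6 (L = 6*(-1)² = 6*1 = 6)
c(x) = 0 (c(x) = 0/x = 0)
3001*c(1/L) = 3001*0 = 0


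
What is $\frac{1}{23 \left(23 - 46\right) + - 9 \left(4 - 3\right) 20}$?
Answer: $- \frac{1}{709} \approx -0.0014104$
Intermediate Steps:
$\frac{1}{23 \left(23 - 46\right) + - 9 \left(4 - 3\right) 20} = \frac{1}{23 \left(-23\right) + - 9 \left(4 - 3\right) 20} = \frac{1}{-529 + \left(-9\right) 1 \cdot 20} = \frac{1}{-529 - 180} = \frac{1}{-709} = - \frac{1}{709}$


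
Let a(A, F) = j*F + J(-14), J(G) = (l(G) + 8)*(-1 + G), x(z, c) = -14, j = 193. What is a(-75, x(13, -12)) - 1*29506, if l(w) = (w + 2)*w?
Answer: -34848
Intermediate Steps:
l(w) = w*(2 + w) (l(w) = (2 + w)*w = w*(2 + w))
J(G) = (-1 + G)*(8 + G*(2 + G)) (J(G) = (G*(2 + G) + 8)*(-1 + G) = (8 + G*(2 + G))*(-1 + G) = (-1 + G)*(8 + G*(2 + G)))
a(A, F) = -2640 + 193*F (a(A, F) = 193*F + (-8 + (-14)² + (-14)³ + 6*(-14)) = 193*F + (-8 + 196 - 2744 - 84) = 193*F - 2640 = -2640 + 193*F)
a(-75, x(13, -12)) - 1*29506 = (-2640 + 193*(-14)) - 1*29506 = (-2640 - 2702) - 29506 = -5342 - 29506 = -34848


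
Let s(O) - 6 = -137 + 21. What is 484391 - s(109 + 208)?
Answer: 484501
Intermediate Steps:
s(O) = -110 (s(O) = 6 + (-137 + 21) = 6 - 116 = -110)
484391 - s(109 + 208) = 484391 - 1*(-110) = 484391 + 110 = 484501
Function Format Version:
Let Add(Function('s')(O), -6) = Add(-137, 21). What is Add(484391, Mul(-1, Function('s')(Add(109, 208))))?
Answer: 484501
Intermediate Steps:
Function('s')(O) = -110 (Function('s')(O) = Add(6, Add(-137, 21)) = Add(6, -116) = -110)
Add(484391, Mul(-1, Function('s')(Add(109, 208)))) = Add(484391, Mul(-1, -110)) = Add(484391, 110) = 484501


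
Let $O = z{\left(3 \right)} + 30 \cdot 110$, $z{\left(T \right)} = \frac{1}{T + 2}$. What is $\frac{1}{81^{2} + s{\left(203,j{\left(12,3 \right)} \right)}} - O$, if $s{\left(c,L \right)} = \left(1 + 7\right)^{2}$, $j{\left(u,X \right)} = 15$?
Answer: $- \frac{21863824}{6625} \approx -3300.2$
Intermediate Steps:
$z{\left(T \right)} = \frac{1}{2 + T}$
$s{\left(c,L \right)} = 64$ ($s{\left(c,L \right)} = 8^{2} = 64$)
$O = \frac{16501}{5}$ ($O = \frac{1}{2 + 3} + 30 \cdot 110 = \frac{1}{5} + 3300 = \frac{16501}{5} \approx 3300.2$)
$\frac{1}{81^{2} + s{\left(203,j{\left(12,3 \right)} \right)}} - O = \frac{1}{81^{2} + 64} - \frac{16501}{5} = \frac{1}{6561 + 64} - \frac{16501}{5} = \frac{1}{6625} - \frac{16501}{5} = - \frac{21863824}{6625}$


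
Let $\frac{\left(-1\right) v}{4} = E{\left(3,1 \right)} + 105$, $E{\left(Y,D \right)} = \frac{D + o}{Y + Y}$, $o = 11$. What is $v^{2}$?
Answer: $183184$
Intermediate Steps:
$E{\left(Y,D \right)} = \frac{11 + D}{2 Y}$ ($E{\left(Y,D \right)} = \frac{D + 11}{Y + Y} = \frac{11 + D}{2 Y}$)
$v = -428$ ($v = - 4 \left(\frac{11 + 1}{2 \cdot 3} + 105\right) = - 4 \left(\frac{1}{2} \cdot \frac{1}{3} \cdot 12 + 105\right) = - 4 \left(2 + 105\right) = \left(-4\right) 107 = -428$)
$v^{2} = \left(-428\right)^{2} = 183184$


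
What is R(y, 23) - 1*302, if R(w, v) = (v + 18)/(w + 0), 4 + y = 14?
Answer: -2979/10 ≈ -297.90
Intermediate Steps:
y = 10 (y = -4 + 14 = 10)
R(w, v) = (18 + v)/w
R(y, 23) - 1*302 = (18 + 23)/10 - 1*302 = (⅒)*41 - 302 = 41/10 - 302 = -2979/10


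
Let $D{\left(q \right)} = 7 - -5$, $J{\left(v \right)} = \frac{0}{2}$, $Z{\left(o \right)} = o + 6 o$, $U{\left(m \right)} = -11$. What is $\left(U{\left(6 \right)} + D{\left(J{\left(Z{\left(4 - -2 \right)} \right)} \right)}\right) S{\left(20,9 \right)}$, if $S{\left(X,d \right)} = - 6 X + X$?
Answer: $-100$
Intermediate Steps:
$Z{\left(o \right)} = 7 o$
$J{\left(v \right)} = 0$ ($J{\left(v \right)} = 0 \cdot \frac{1}{2} = 0$)
$D{\left(q \right)} = 12$ ($D{\left(q \right)} = 7 + 5 = 12$)
$S{\left(X,d \right)} = - 5 X$
$\left(U{\left(6 \right)} + D{\left(J{\left(Z{\left(4 - -2 \right)} \right)} \right)}\right) S{\left(20,9 \right)} = \left(-11 + 12\right) \left(\left(-5\right) 20\right) = 1 \left(-100\right) = -100$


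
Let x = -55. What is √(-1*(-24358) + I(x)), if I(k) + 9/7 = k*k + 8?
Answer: 4*√83881/7 ≈ 165.50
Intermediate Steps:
I(k) = 47/7 + k² (I(k) = -9/7 + (k*k + 8) = -9/7 + (k² + 8) = -9/7 + (8 + k²) = 47/7 + k²)
√(-1*(-24358) + I(x)) = √(-1*(-24358) + (47/7 + (-55)²)) = √(24358 + (47/7 + 3025)) = √(24358 + 21222/7) = √(191728/7) = 4*√83881/7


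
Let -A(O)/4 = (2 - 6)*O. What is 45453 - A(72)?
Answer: 44301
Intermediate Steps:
A(O) = 16*O (A(O) = -4*(2 - 6)*O = -(-16)*O = 16*O)
45453 - A(72) = 45453 - 16*72 = 45453 - 1*1152 = 45453 - 1152 = 44301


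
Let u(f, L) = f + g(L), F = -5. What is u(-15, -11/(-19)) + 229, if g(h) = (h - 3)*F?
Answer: 4296/19 ≈ 226.11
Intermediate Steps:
g(h) = 15 - 5*h (g(h) = (h - 3)*(-5) = (-3 + h)*(-5) = 15 - 5*h)
u(f, L) = 15 + f - 5*L (u(f, L) = f + (15 - 5*L) = 15 + f - 5*L)
u(-15, -11/(-19)) + 229 = (15 - 15 - (-55)/(-19)) + 229 = (15 - 15 - (-55)*(-1)/19) + 229 = (15 - 15 - 5*11/19) + 229 = (15 - 15 - 55/19) + 229 = -55/19 + 229 = 4296/19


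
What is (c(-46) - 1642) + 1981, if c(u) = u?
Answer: 293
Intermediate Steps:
(c(-46) - 1642) + 1981 = (-46 - 1642) + 1981 = -1688 + 1981 = 293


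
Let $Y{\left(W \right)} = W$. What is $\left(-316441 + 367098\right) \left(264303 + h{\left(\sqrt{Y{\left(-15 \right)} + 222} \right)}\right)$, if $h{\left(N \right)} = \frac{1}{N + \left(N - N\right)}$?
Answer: $13388797071 + \frac{50657 \sqrt{23}}{69} \approx 1.3389 \cdot 10^{10}$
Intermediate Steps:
$h{\left(N \right)} = \frac{1}{N}$ ($h{\left(N \right)} = \frac{1}{N + 0} = \frac{1}{N}$)
$\left(-316441 + 367098\right) \left(264303 + h{\left(\sqrt{Y{\left(-15 \right)} + 222} \right)}\right) = \left(-316441 + 367098\right) \left(264303 + \frac{1}{\sqrt{-15 + 222}}\right) = 50657 \left(264303 + \frac{1}{\sqrt{207}}\right) = 50657 \left(264303 + \frac{1}{3 \sqrt{23}}\right) = 50657 \left(264303 + \frac{\sqrt{23}}{69}\right) = 13388797071 + \frac{50657 \sqrt{23}}{69}$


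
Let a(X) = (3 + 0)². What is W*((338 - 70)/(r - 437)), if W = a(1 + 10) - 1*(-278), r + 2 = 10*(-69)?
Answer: -76916/1129 ≈ -68.128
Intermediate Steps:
r = -692 (r = -2 + 10*(-69) = -2 - 690 = -692)
a(X) = 9 (a(X) = 3² = 9)
W = 287 (W = 9 - 1*(-278) = 9 + 278 = 287)
W*((338 - 70)/(r - 437)) = 287*((338 - 70)/(-692 - 437)) = 287*(268/(-1129)) = 287*(268*(-1/1129)) = 287*(-268/1129) = -76916/1129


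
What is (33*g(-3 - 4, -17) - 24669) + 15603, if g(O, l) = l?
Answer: -9627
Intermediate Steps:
(33*g(-3 - 4, -17) - 24669) + 15603 = (33*(-17) - 24669) + 15603 = (-561 - 24669) + 15603 = -25230 + 15603 = -9627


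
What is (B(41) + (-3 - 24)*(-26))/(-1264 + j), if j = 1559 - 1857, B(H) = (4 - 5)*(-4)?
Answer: -353/781 ≈ -0.45198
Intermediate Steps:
B(H) = 4 (B(H) = -1*(-4) = 4)
j = -298
(B(41) + (-3 - 24)*(-26))/(-1264 + j) = (4 + (-3 - 24)*(-26))/(-1264 - 298) = (4 - 27*(-26))/(-1562) = (4 + 702)*(-1/1562) = 706*(-1/1562) = -353/781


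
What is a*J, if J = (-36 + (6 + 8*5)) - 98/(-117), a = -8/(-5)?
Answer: 10144/585 ≈ 17.340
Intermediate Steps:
a = 8/5 (a = -8*(-⅕) = 8/5 ≈ 1.6000)
J = 1268/117 (J = (-36 + (6 + 40)) - 98*(-1/117) = (-36 + 46) + 98/117 = 10 + 98/117 = 1268/117 ≈ 10.838)
a*J = (8/5)*(1268/117) = 10144/585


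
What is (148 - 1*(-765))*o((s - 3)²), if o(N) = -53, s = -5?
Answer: -48389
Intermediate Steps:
(148 - 1*(-765))*o((s - 3)²) = (148 - 1*(-765))*(-53) = (148 + 765)*(-53) = 913*(-53) = -48389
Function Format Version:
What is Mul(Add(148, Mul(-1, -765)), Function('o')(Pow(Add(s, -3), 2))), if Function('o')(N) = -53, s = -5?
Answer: -48389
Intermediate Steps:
Mul(Add(148, Mul(-1, -765)), Function('o')(Pow(Add(s, -3), 2))) = Mul(Add(148, Mul(-1, -765)), -53) = Mul(Add(148, 765), -53) = Mul(913, -53) = -48389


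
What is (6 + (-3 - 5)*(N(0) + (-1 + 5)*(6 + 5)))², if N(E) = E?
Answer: 119716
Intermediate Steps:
(6 + (-3 - 5)*(N(0) + (-1 + 5)*(6 + 5)))² = (6 + (-3 - 5)*(0 + (-1 + 5)*(6 + 5)))² = (6 - 8*(0 + 4*11))² = (6 - 8*(0 + 44))² = (6 - 8*44)² = (6 - 352)² = (-346)² = 119716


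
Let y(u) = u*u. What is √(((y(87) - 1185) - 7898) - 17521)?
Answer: 9*I*√235 ≈ 137.97*I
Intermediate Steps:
y(u) = u²
√(((y(87) - 1185) - 7898) - 17521) = √(((87² - 1185) - 7898) - 17521) = √(((7569 - 1185) - 7898) - 17521) = √((6384 - 7898) - 17521) = √(-1514 - 17521) = √(-19035) = 9*I*√235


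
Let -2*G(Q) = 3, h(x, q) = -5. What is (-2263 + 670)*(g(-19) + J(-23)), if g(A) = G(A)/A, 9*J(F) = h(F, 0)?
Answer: 28851/38 ≈ 759.24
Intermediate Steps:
G(Q) = -3/2 (G(Q) = -½*3 = -3/2)
J(F) = -5/9 (J(F) = (⅑)*(-5) = -5/9)
g(A) = -3/(2*A)
(-2263 + 670)*(g(-19) + J(-23)) = (-2263 + 670)*(-3/2/(-19) - 5/9) = -1593*(-3/2*(-1/19) - 5/9) = -1593*(3/38 - 5/9) = -1593*(-163/342) = 28851/38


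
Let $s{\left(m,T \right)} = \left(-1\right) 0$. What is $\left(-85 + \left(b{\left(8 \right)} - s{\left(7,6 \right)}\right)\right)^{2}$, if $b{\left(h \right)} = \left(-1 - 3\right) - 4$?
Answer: $8649$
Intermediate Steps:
$b{\left(h \right)} = -8$ ($b{\left(h \right)} = -4 - 4 = -8$)
$s{\left(m,T \right)} = 0$
$\left(-85 + \left(b{\left(8 \right)} - s{\left(7,6 \right)}\right)\right)^{2} = \left(-85 - 8\right)^{2} = \left(-93\right)^{2} = 8649$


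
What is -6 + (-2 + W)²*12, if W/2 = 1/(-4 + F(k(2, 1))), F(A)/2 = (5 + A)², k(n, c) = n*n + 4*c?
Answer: 1163334/27889 ≈ 41.713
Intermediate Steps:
k(n, c) = n² + 4*c
F(A) = 2*(5 + A)²
W = 1/167 (W = 2/(-4 + 2*(5 + (2² + 4*1))²) = 2/(-4 + 2*(5 + (4 + 4))²) = 2/(-4 + 2*(5 + 8)²) = 2/(-4 + 2*13²) = 2/(-4 + 2*169) = 2/(-4 + 338) = 2/334 = 2*(1/334) = 1/167 ≈ 0.0059880)
-6 + (-2 + W)²*12 = -6 + (-2 + 1/167)²*12 = -6 + (-333/167)²*12 = -6 + (110889/27889)*12 = -6 + 1330668/27889 = 1163334/27889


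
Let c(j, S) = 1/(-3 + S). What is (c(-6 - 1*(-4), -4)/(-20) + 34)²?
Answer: 22667121/19600 ≈ 1156.5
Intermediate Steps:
(c(-6 - 1*(-4), -4)/(-20) + 34)² = (1/(-3 - 4*(-20)) + 34)² = (-1/20/(-7) + 34)² = (-⅐*(-1/20) + 34)² = (1/140 + 34)² = (4761/140)² = 22667121/19600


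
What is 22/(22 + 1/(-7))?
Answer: 154/153 ≈ 1.0065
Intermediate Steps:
22/(22 + 1/(-7)) = 22/(22 - ⅐) = 22/(153/7) = (7/153)*22 = 154/153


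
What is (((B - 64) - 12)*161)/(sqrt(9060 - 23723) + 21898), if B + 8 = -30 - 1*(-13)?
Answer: -356083378/479537067 + 16261*I*sqrt(14663)/479537067 ≈ -0.74256 + 0.0041062*I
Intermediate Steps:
B = -25 (B = -8 + (-30 - 1*(-13)) = -8 + (-30 + 13) = -8 - 17 = -25)
(((B - 64) - 12)*161)/(sqrt(9060 - 23723) + 21898) = (((-25 - 64) - 12)*161)/(sqrt(9060 - 23723) + 21898) = ((-89 - 12)*161)/(sqrt(-14663) + 21898) = (-101*161)/(I*sqrt(14663) + 21898) = -16261/(21898 + I*sqrt(14663))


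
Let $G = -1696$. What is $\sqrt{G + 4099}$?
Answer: $3 \sqrt{267} \approx 49.02$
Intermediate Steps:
$\sqrt{G + 4099} = \sqrt{-1696 + 4099} = \sqrt{2403} = 3 \sqrt{267}$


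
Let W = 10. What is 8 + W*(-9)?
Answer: -82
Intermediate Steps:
8 + W*(-9) = 8 + 10*(-9) = 8 - 90 = -82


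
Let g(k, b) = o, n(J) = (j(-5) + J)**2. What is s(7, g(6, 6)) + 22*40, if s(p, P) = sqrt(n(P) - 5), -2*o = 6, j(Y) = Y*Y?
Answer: 880 + sqrt(479) ≈ 901.89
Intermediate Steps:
j(Y) = Y**2
n(J) = (25 + J)**2 (n(J) = ((-5)**2 + J)**2 = (25 + J)**2)
o = -3 (o = -1/2*6 = -3)
g(k, b) = -3
s(p, P) = sqrt(-5 + (25 + P)**2) (s(p, P) = sqrt((25 + P)**2 - 5) = sqrt(-5 + (25 + P)**2))
s(7, g(6, 6)) + 22*40 = sqrt(-5 + (25 - 3)**2) + 22*40 = sqrt(-5 + 22**2) + 880 = sqrt(-5 + 484) + 880 = sqrt(479) + 880 = 880 + sqrt(479)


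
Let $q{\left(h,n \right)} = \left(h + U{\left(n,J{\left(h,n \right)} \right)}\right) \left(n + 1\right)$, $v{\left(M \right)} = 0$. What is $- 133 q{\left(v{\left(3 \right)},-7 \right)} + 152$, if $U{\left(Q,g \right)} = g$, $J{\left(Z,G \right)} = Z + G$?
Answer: $-5434$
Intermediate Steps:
$J{\left(Z,G \right)} = G + Z$
$q{\left(h,n \right)} = \left(1 + n\right) \left(n + 2 h\right)$ ($q{\left(h,n \right)} = \left(h + \left(n + h\right)\right) \left(n + 1\right) = \left(h + \left(h + n\right)\right) \left(1 + n\right) = \left(n + 2 h\right) \left(1 + n\right) = \left(1 + n\right) \left(n + 2 h\right)$)
$- 133 q{\left(v{\left(3 \right)},-7 \right)} + 152 = - 133 \left(-7 + 2 \cdot 0 + 0 \left(-7\right) - 7 \left(0 - 7\right)\right) + 152 = - 133 \left(-7 + 0 + 0 - -49\right) + 152 = - 133 \left(-7 + 0 + 0 + 49\right) + 152 = \left(-133\right) 42 + 152 = -5586 + 152 = -5434$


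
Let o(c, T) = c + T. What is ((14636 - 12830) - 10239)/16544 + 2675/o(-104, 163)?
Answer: 43757653/976096 ≈ 44.829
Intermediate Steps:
o(c, T) = T + c
((14636 - 12830) - 10239)/16544 + 2675/o(-104, 163) = ((14636 - 12830) - 10239)/16544 + 2675/(163 - 104) = (1806 - 10239)*(1/16544) + 2675/59 = -8433*1/16544 + 2675*(1/59) = -8433/16544 + 2675/59 = 43757653/976096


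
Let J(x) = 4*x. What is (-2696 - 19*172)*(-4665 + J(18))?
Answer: 27392652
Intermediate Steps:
(-2696 - 19*172)*(-4665 + J(18)) = (-2696 - 19*172)*(-4665 + 4*18) = (-2696 - 3268)*(-4665 + 72) = -5964*(-4593) = 27392652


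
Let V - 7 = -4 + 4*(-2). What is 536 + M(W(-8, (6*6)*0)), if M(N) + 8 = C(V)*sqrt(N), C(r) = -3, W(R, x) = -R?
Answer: 528 - 6*sqrt(2) ≈ 519.51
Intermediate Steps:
V = -5 (V = 7 + (-4 + 4*(-2)) = 7 + (-4 - 8) = 7 - 12 = -5)
M(N) = -8 - 3*sqrt(N)
536 + M(W(-8, (6*6)*0)) = 536 + (-8 - 3*sqrt(8)) = 536 + (-8 - 6*sqrt(2)) = 528 - 6*sqrt(2)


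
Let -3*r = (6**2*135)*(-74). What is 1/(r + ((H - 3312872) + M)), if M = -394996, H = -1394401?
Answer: -1/4982389 ≈ -2.0071e-7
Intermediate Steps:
r = 119880 (r = -6**2*135*(-74)/3 = -36*135*(-74)/3 = -1620*(-74) = -1/3*(-359640) = 119880)
1/(r + ((H - 3312872) + M)) = 1/(119880 + ((-1394401 - 3312872) - 394996)) = 1/(119880 + (-4707273 - 394996)) = 1/(119880 - 5102269) = 1/(-4982389) = -1/4982389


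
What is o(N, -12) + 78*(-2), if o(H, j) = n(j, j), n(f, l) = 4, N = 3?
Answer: -152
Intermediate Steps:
o(H, j) = 4
o(N, -12) + 78*(-2) = 4 + 78*(-2) = 4 - 156 = -152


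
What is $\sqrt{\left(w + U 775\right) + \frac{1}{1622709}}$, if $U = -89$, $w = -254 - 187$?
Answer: $\frac{i \sqrt{20309459462090843}}{540903} \approx 263.47 i$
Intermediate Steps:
$w = -441$
$\sqrt{\left(w + U 775\right) + \frac{1}{1622709}} = \sqrt{\left(-441 - 68975\right) + \frac{1}{1622709}} = \sqrt{-69416 + \frac{1}{1622709}} = \sqrt{- \frac{112641967943}{1622709}} = \frac{i \sqrt{20309459462090843}}{540903}$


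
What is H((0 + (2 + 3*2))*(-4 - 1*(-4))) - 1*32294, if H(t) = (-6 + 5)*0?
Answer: -32294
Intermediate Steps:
H(t) = 0 (H(t) = -1*0 = 0)
H((0 + (2 + 3*2))*(-4 - 1*(-4))) - 1*32294 = 0 - 1*32294 = 0 - 32294 = -32294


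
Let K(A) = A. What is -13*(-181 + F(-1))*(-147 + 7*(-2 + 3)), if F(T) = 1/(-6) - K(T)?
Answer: -983710/3 ≈ -3.2790e+5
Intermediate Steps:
F(T) = -1/6 - T (F(T) = 1/(-6) - T = -1/6 - T)
-13*(-181 + F(-1))*(-147 + 7*(-2 + 3)) = -13*(-181 + (-1/6 - 1*(-1)))*(-147 + 7*(-2 + 3)) = -13*(-181 + (-1/6 + 1))*(-147 + 7*1) = -13*(-181 + 5/6)*(-147 + 7) = -(-14053)*(-140)/6 = -13*75670/3 = -983710/3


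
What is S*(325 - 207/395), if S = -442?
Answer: -56650256/395 ≈ -1.4342e+5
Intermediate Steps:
S*(325 - 207/395) = -442*(325 - 207/395) = -442*128168/395 = -56650256/395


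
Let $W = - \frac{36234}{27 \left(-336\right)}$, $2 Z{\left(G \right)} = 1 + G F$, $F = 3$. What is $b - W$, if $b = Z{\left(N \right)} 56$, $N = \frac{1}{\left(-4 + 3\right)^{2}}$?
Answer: $\frac{18145}{168} \approx 108.01$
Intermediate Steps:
$N = 1$ ($N = \frac{1}{\left(-1\right)^{2}} = 1^{-1} = 1$)
$Z{\left(G \right)} = \frac{1}{2} + \frac{3 G}{2}$ ($Z{\left(G \right)} = \frac{1 + G 3}{2} = \frac{1 + 3 G}{2} = \frac{1}{2} + \frac{3 G}{2}$)
$W = \frac{671}{168}$ ($W = - \frac{36234}{-9072} = \left(-36234\right) \left(- \frac{1}{9072}\right) = \frac{671}{168} \approx 3.994$)
$b = 112$ ($b = \left(\frac{1}{2} + \frac{3}{2} \cdot 1\right) 56 = \left(\frac{1}{2} + \frac{3}{2}\right) 56 = 2 \cdot 56 = 112$)
$b - W = 112 - \frac{671}{168} = \frac{18145}{168}$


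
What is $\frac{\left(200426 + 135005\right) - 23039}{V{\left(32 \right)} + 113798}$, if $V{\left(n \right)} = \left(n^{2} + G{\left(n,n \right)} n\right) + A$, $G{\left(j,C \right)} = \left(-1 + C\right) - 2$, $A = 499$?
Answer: $\frac{312392}{116249} \approx 2.6873$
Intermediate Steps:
$G{\left(j,C \right)} = -3 + C$
$V{\left(n \right)} = 499 + n^{2} + n \left(-3 + n\right)$ ($V{\left(n \right)} = \left(n^{2} + \left(-3 + n\right) n\right) + 499 = \left(n^{2} + n \left(-3 + n\right)\right) + 499 = 499 + n^{2} + n \left(-3 + n\right)$)
$\frac{\left(200426 + 135005\right) - 23039}{V{\left(32 \right)} + 113798} = \frac{\left(200426 + 135005\right) - 23039}{\left(499 + 32^{2} + 32 \left(-3 + 32\right)\right) + 113798} = \frac{335431 - 23039}{\left(499 + 1024 + 32 \cdot 29\right) + 113798} = \frac{312392}{\left(499 + 1024 + 928\right) + 113798} = \frac{312392}{2451 + 113798} = \frac{312392}{116249}$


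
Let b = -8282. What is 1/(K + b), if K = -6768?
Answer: -1/15050 ≈ -6.6445e-5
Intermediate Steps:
1/(K + b) = 1/(-6768 - 8282) = 1/(-15050) = -1/15050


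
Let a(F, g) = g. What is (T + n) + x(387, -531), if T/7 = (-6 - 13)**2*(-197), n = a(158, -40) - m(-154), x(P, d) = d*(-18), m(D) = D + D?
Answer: -487993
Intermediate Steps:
m(D) = 2*D
x(P, d) = -18*d
n = 268 (n = -40 - 2*(-154) = -40 - 1*(-308) = -40 + 308 = 268)
T = -497819 (T = 7*((-6 - 13)**2*(-197)) = 7*((-19)**2*(-197)) = 7*(361*(-197)) = 7*(-71117) = -497819)
(T + n) + x(387, -531) = (-497819 + 268) - 18*(-531) = -497551 + 9558 = -487993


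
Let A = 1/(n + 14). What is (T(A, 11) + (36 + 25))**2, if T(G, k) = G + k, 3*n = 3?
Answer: 1168561/225 ≈ 5193.6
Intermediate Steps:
n = 1 (n = (1/3)*3 = 1)
A = 1/15 (A = 1/(1 + 14) = 1/15 ≈ 0.066667)
(T(A, 11) + (36 + 25))**2 = ((1/15 + 11) + (36 + 25))**2 = (166/15 + 61)**2 = (1081/15)**2 = 1168561/225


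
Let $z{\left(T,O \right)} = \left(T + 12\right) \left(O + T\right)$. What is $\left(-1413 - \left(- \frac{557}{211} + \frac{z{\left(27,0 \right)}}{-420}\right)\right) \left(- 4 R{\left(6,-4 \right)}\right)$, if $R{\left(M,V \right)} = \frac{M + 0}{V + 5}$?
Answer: $\frac{249527874}{7385} \approx 33789.0$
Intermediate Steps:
$R{\left(M,V \right)} = \frac{M}{5 + V}$
$z{\left(T,O \right)} = \left(12 + T\right) \left(O + T\right)$
$\left(-1413 - \left(- \frac{557}{211} + \frac{z{\left(27,0 \right)}}{-420}\right)\right) \left(- 4 R{\left(6,-4 \right)}\right) = \left(-1413 - \left(- \frac{557}{211} + \frac{27^{2} + 12 \cdot 0 + 12 \cdot 27 + 0 \cdot 27}{-420}\right)\right) \left(- 4 \frac{6}{5 - 4}\right) = \left(-1413 - \left(\left(-557\right) \frac{1}{211} + \left(729 + 0 + 324 + 0\right) \left(- \frac{1}{420}\right)\right)\right) \left(- 4 \cdot \frac{6}{1}\right) = \left(-1413 - \left(- \frac{557}{211} + 1053 \left(- \frac{1}{420}\right)\right)\right) \left(- 4 \cdot 6 \cdot 1\right) = \left(-1413 - \left(- \frac{557}{211} - \frac{351}{140}\right)\right) \left(\left(-4\right) 6\right) = \left(-1413 - - \frac{152041}{29540}\right) \left(-24\right) = \left(-1413 + \frac{152041}{29540}\right) \left(-24\right) = \left(- \frac{41587979}{29540}\right) \left(-24\right) = \frac{249527874}{7385}$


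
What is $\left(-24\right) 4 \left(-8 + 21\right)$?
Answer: $-1248$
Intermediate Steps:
$\left(-24\right) 4 \left(-8 + 21\right) = \left(-96\right) 13 = -1248$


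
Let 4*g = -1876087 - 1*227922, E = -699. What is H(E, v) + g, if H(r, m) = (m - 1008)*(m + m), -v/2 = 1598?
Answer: 105383863/4 ≈ 2.6346e+7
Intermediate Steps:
v = -3196 (v = -2*1598 = -3196)
H(r, m) = 2*m*(-1008 + m) (H(r, m) = (-1008 + m)*(2*m) = 2*m*(-1008 + m))
g = -2104009/4 (g = (-1876087 - 1*227922)/4 = (-1876087 - 227922)/4 = (¼)*(-2104009) = -2104009/4 ≈ -5.2600e+5)
H(E, v) + g = 2*(-3196)*(-1008 - 3196) - 2104009/4 = 2*(-3196)*(-4204) - 2104009/4 = 26871968 - 2104009/4 = 105383863/4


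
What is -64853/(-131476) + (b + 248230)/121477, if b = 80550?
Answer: 51104827161/15971310052 ≈ 3.1998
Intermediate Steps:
-64853/(-131476) + (b + 248230)/121477 = -64853/(-131476) + (80550 + 248230)/121477 = -64853*(-1/131476) + 328780*(1/121477) = 64853/131476 + 328780/121477 = 51104827161/15971310052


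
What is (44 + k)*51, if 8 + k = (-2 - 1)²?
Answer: 2295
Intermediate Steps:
k = 1 (k = -8 + (-2 - 1)² = -8 + (-3)² = -8 + 9 = 1)
(44 + k)*51 = (44 + 1)*51 = 45*51 = 2295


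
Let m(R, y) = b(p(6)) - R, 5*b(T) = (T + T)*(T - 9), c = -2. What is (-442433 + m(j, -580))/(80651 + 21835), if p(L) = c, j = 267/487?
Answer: -538652131/124776705 ≈ -4.3169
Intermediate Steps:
j = 267/487 (j = 267*(1/487) = 267/487 ≈ 0.54825)
p(L) = -2
b(T) = 2*T*(-9 + T)/5 (b(T) = ((T + T)*(T - 9))/5 = ((2*T)*(-9 + T))/5 = (2*T*(-9 + T))/5 = 2*T*(-9 + T)/5)
m(R, y) = 44/5 - R (m(R, y) = (⅖)*(-2)*(-9 - 2) - R = (⅖)*(-2)*(-11) - R = 44/5 - R)
(-442433 + m(j, -580))/(80651 + 21835) = (-442433 + (44/5 - 1*267/487))/(80651 + 21835) = (-442433 + (44/5 - 267/487))/102486 = (-442433 + 20093/2435)*(1/102486) = -1077304262/2435*1/102486 = -538652131/124776705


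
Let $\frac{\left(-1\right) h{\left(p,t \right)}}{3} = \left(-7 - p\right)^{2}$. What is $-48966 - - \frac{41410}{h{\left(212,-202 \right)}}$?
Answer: $- \frac{7045416388}{143883} \approx -48966.0$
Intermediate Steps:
$h{\left(p,t \right)} = - 3 \left(-7 - p\right)^{2}$
$-48966 - - \frac{41410}{h{\left(212,-202 \right)}} = -48966 - - \frac{41410}{\left(-3\right) \left(7 + 212\right)^{2}} = -48966 - - \frac{41410}{\left(-3\right) 219^{2}} = -48966 - - \frac{41410}{\left(-3\right) 47961} = -48966 - - \frac{41410}{-143883} = -48966 - \left(-41410\right) \left(- \frac{1}{143883}\right) = -48966 - \frac{41410}{143883} = - \frac{7045416388}{143883}$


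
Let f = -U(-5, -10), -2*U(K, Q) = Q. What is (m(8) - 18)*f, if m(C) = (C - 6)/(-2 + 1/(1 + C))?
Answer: 1620/17 ≈ 95.294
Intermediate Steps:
U(K, Q) = -Q/2
m(C) = (-6 + C)/(-2 + 1/(1 + C))
f = -5 (f = -(-1)*(-10)/2 = -1*5 = -5)
(m(8) - 18)*f = ((6 - 1*8**2 + 5*8)/(1 + 2*8) - 18)*(-5) = ((6 - 1*64 + 40)/(1 + 16) - 18)*(-5) = ((6 - 64 + 40)/17 - 18)*(-5) = ((1/17)*(-18) - 18)*(-5) = (-18/17 - 18)*(-5) = -324/17*(-5) = 1620/17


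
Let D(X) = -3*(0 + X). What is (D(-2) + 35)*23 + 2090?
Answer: 3033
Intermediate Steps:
D(X) = -3*X
(D(-2) + 35)*23 + 2090 = (-3*(-2) + 35)*23 + 2090 = (6 + 35)*23 + 2090 = 41*23 + 2090 = 943 + 2090 = 3033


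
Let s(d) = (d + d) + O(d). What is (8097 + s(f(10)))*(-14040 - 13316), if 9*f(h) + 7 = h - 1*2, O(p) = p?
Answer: -664531952/3 ≈ -2.2151e+8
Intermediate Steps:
f(h) = -1 + h/9 (f(h) = -7/9 + (h - 1*2)/9 = -7/9 + (h - 2)/9 = -7/9 + (-2 + h)/9 = -7/9 + (-2/9 + h/9) = -1 + h/9)
s(d) = 3*d (s(d) = (d + d) + d = 2*d + d = 3*d)
(8097 + s(f(10)))*(-14040 - 13316) = (8097 + 3*(-1 + (⅑)*10))*(-14040 - 13316) = (8097 + 3*(-1 + 10/9))*(-27356) = (8097 + 3*(⅑))*(-27356) = (8097 + ⅓)*(-27356) = (24292/3)*(-27356) = -664531952/3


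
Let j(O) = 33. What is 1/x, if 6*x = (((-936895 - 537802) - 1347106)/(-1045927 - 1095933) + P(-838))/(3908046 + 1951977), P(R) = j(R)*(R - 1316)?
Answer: -25102697725560/50748290239 ≈ -494.65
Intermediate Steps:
P(R) = -43428 + 33*R (P(R) = 33*(R - 1316) = 33*(-1316 + R) = -43428 + 33*R)
x = -50748290239/25102697725560 (x = ((((-936895 - 537802) - 1347106)/(-1045927 - 1095933) + (-43428 + 33*(-838)))/(3908046 + 1951977))/6 = (((-1474697 - 1347106)/(-2141860) + (-43428 - 27654))/5860023)/6 = ((-2821803*(-1/2141860) - 71082)*(1/5860023))/6 = ((2821803/2141860 - 71082)*(1/5860023))/6 = (-152244870717/2141860*1/5860023)/6 = (⅙)*(-50748290239/4183782954260) = -50748290239/25102697725560 ≈ -0.0020216)
1/x = 1/(-50748290239/25102697725560) = -25102697725560/50748290239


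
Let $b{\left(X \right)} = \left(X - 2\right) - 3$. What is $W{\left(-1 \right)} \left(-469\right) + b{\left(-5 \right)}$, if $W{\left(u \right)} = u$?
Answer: $459$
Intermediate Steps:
$b{\left(X \right)} = -5 + X$ ($b{\left(X \right)} = \left(-2 + X\right) - 3 = -5 + X$)
$W{\left(-1 \right)} \left(-469\right) + b{\left(-5 \right)} = \left(-1\right) \left(-469\right) - 10 = 469 - 10 = 459$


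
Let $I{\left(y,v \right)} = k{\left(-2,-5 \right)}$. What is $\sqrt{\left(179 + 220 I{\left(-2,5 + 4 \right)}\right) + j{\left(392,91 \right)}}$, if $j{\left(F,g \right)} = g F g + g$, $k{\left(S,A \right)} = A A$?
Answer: $\sqrt{3251922} \approx 1803.3$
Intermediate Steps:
$k{\left(S,A \right)} = A^{2}$
$I{\left(y,v \right)} = 25$ ($I{\left(y,v \right)} = \left(-5\right)^{2} = 25$)
$j{\left(F,g \right)} = g + F g^{2}$ ($j{\left(F,g \right)} = F g g + g = F g^{2} + g = g + F g^{2}$)
$\sqrt{\left(179 + 220 I{\left(-2,5 + 4 \right)}\right) + j{\left(392,91 \right)}} = \sqrt{\left(179 + 220 \cdot 25\right) + 91 \left(1 + 392 \cdot 91\right)} = \sqrt{\left(179 + 5500\right) + 91 \left(1 + 35672\right)} = \sqrt{5679 + 91 \cdot 35673} = \sqrt{5679 + 3246243} = \sqrt{3251922}$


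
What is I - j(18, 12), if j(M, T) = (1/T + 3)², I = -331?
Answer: -49033/144 ≈ -340.51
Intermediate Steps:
j(M, T) = (3 + 1/T)² (j(M, T) = (1/T + 3)² = (3 + 1/T)²)
I - j(18, 12) = -331 - (1 + 3*12)²/12² = -331 - (1 + 36)²/144 = -331 - 37²/144 = -331 - 1369/144 = -49033/144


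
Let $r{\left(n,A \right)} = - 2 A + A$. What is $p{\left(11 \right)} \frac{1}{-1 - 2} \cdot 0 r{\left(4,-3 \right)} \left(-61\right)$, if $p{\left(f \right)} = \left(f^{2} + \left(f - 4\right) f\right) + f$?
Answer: $0$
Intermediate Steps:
$r{\left(n,A \right)} = - A$
$p{\left(f \right)} = f + f^{2} + f \left(-4 + f\right)$ ($p{\left(f \right)} = \left(f^{2} + \left(-4 + f\right) f\right) + f = \left(f^{2} + f \left(-4 + f\right)\right) + f = f + f^{2} + f \left(-4 + f\right)$)
$p{\left(11 \right)} \frac{1}{-1 - 2} \cdot 0 r{\left(4,-3 \right)} \left(-61\right) = 11 \left(-3 + 2 \cdot 11\right) \frac{1}{-1 - 2} \cdot 0 \left(\left(-1\right) \left(-3\right)\right) \left(-61\right) = 11 \left(-3 + 22\right) \frac{1}{-3} \cdot 0 \cdot 3 \left(-61\right) = 11 \cdot 19 \left(- \frac{1}{3}\right) 0 \cdot 3 \left(-61\right) = 209 \cdot 0 \cdot 3 \left(-61\right) = 209 \cdot 0 \left(-61\right) = 0 \left(-61\right) = 0$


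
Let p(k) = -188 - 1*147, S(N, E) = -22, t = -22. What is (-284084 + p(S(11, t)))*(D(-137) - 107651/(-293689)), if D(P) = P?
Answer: 11413092251898/293689 ≈ 3.8861e+7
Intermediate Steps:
p(k) = -335 (p(k) = -188 - 147 = -335)
(-284084 + p(S(11, t)))*(D(-137) - 107651/(-293689)) = (-284084 - 335)*(-137 - 107651/(-293689)) = -284419*(-137 - 107651*(-1/293689)) = -284419*(-137 + 107651/293689) = -284419*(-40127742/293689) = 11413092251898/293689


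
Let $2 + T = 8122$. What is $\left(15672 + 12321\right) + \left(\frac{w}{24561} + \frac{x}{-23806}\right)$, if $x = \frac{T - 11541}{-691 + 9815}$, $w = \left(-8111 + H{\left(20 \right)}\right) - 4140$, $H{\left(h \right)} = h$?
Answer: $\frac{16592696134237781}{592755021176} \approx 27993.0$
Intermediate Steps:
$T = 8120$ ($T = -2 + 8122 = 8120$)
$w = -12231$ ($w = \left(-8111 + 20\right) - 4140 = -8091 - 4140 = -12231$)
$x = - \frac{3421}{9124}$ ($x = \frac{8120 - 11541}{-691 + 9815} = - \frac{3421}{9124} \approx -0.37495$)
$\left(15672 + 12321\right) + \left(\frac{w}{24561} + \frac{x}{-23806}\right) = \left(15672 + 12321\right) - \left(- \frac{3421}{217205944} + \frac{1359}{2729}\right) = 27993 - \frac{295173541987}{592755021176} = \frac{16592696134237781}{592755021176}$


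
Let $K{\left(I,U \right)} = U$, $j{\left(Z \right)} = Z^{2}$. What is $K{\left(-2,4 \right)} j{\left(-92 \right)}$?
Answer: $33856$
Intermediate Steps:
$K{\left(-2,4 \right)} j{\left(-92 \right)} = 4 \left(-92\right)^{2} = 4 \cdot 8464 = 33856$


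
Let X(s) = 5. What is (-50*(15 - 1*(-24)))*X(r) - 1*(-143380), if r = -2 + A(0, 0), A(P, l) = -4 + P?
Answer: 133630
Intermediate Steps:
r = -6 (r = -2 + (-4 + 0) = -2 - 4 = -6)
(-50*(15 - 1*(-24)))*X(r) - 1*(-143380) = -50*(15 - 1*(-24))*5 - 1*(-143380) = -50*(15 + 24)*5 + 143380 = -50*39*5 + 143380 = -1950*5 + 143380 = -9750 + 143380 = 133630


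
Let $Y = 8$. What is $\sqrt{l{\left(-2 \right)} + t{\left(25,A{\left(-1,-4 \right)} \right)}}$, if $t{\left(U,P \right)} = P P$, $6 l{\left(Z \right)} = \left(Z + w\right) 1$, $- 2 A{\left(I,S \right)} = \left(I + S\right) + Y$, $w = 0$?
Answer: $\frac{\sqrt{69}}{6} \approx 1.3844$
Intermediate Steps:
$A{\left(I,S \right)} = -4 - \frac{I}{2} - \frac{S}{2}$ ($A{\left(I,S \right)} = - \frac{\left(I + S\right) + 8}{2} = - \frac{8 + I + S}{2} = -4 - \frac{I}{2} - \frac{S}{2}$)
$l{\left(Z \right)} = \frac{Z}{6}$ ($l{\left(Z \right)} = \frac{\left(Z + 0\right) 1}{6} = \frac{Z 1}{6} = \frac{Z}{6}$)
$t{\left(U,P \right)} = P^{2}$
$\sqrt{l{\left(-2 \right)} + t{\left(25,A{\left(-1,-4 \right)} \right)}} = \sqrt{\frac{1}{6} \left(-2\right) + \left(-4 - - \frac{1}{2} - -2\right)^{2}} = \sqrt{- \frac{1}{3} + \left(-4 + \frac{1}{2} + 2\right)^{2}} = \sqrt{- \frac{1}{3} + \left(- \frac{3}{2}\right)^{2}} = \sqrt{- \frac{1}{3} + \frac{9}{4}} = \sqrt{\frac{23}{12}} = \frac{\sqrt{69}}{6}$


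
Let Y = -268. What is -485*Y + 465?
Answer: 130445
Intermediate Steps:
-485*Y + 465 = -485*(-268) + 465 = 129980 + 465 = 130445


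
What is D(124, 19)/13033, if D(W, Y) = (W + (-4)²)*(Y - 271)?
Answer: -35280/13033 ≈ -2.7070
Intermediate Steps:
D(W, Y) = (-271 + Y)*(16 + W) (D(W, Y) = (W + 16)*(-271 + Y) = (16 + W)*(-271 + Y) = (-271 + Y)*(16 + W))
D(124, 19)/13033 = (-4336 - 271*124 + 16*19 + 124*19)/13033 = (-4336 - 33604 + 304 + 2356)*(1/13033) = -35280*1/13033 = -35280/13033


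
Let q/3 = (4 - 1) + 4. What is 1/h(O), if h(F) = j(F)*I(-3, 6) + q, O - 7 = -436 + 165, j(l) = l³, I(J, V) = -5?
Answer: 1/91998741 ≈ 1.0870e-8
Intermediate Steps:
q = 21 (q = 3*((4 - 1) + 4) = 3*(3 + 4) = 3*7 = 21)
O = -264 (O = 7 + (-436 + 165) = 7 - 271 = -264)
h(F) = 21 - 5*F³ (h(F) = F³*(-5) + 21 = -5*F³ + 21 = 21 - 5*F³)
1/h(O) = 1/(21 - 5*(-264)³) = 1/(21 - 5*(-18399744)) = 1/(21 + 91998720) = 1/91998741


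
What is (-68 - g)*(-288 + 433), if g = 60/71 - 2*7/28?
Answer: -1407225/142 ≈ -9910.0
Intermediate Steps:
g = 49/142 (g = 60*(1/71) - 14*1/28 = 60/71 - 1/2 = 49/142 ≈ 0.34507)
(-68 - g)*(-288 + 433) = (-68 - 1*49/142)*(-288 + 433) = (-68 - 49/142)*145 = -9705/142*145 = -1407225/142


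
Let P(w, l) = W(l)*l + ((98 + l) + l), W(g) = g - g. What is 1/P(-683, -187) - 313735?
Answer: -86590861/276 ≈ -3.1374e+5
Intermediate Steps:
W(g) = 0
P(w, l) = 98 + 2*l (P(w, l) = 0*l + ((98 + l) + l) = 0 + (98 + 2*l) = 98 + 2*l)
1/P(-683, -187) - 313735 = 1/(98 + 2*(-187)) - 313735 = 1/(98 - 374) - 313735 = 1/(-276) - 313735 = -1/276 - 313735 = -86590861/276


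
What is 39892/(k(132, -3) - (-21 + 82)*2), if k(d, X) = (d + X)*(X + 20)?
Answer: 39892/2071 ≈ 19.262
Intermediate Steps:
k(d, X) = (20 + X)*(X + d) (k(d, X) = (X + d)*(20 + X) = (20 + X)*(X + d))
39892/(k(132, -3) - (-21 + 82)*2) = 39892/(((-3)² + 20*(-3) + 20*132 - 3*132) - (-21 + 82)*2) = 39892/((9 - 60 + 2640 - 396) - 61*2) = 39892/(2193 - 1*122) = 39892/(2193 - 122) = 39892/2071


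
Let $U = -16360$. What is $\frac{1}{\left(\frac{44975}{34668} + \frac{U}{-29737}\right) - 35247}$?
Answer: $- \frac{1030922316}{36335014281997} \approx -2.8373 \cdot 10^{-5}$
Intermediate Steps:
$\frac{1}{\left(\frac{44975}{34668} + \frac{U}{-29737}\right) - 35247} = \frac{1}{\left(\frac{44975}{34668} - \frac{16360}{-29737}\right) - 35247} = \frac{1}{\left(44975 \cdot \frac{1}{34668} - - \frac{16360}{29737}\right) - 35247} = \frac{1}{\left(\frac{44975}{34668} + \frac{16360}{29737}\right) - 35247} = \frac{1}{\frac{1904590055}{1030922316} - 35247} = \frac{1}{- \frac{36335014281997}{1030922316}} = - \frac{1030922316}{36335014281997}$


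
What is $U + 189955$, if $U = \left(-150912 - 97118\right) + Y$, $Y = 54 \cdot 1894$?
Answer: $44201$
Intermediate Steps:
$Y = 102276$
$U = -145754$ ($U = \left(-150912 - 97118\right) + 102276 = -248030 + 102276 = -145754$)
$U + 189955 = -145754 + 189955 = 44201$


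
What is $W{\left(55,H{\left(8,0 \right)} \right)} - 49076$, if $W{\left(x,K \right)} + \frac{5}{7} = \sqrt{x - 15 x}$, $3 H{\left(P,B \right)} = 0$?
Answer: $- \frac{343537}{7} + i \sqrt{770} \approx -49077.0 + 27.749 i$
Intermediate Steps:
$H{\left(P,B \right)} = 0$ ($H{\left(P,B \right)} = \frac{1}{3} \cdot 0 = 0$)
$W{\left(x,K \right)} = - \frac{5}{7} + \sqrt{14} \sqrt{- x}$ ($W{\left(x,K \right)} = - \frac{5}{7} + \sqrt{x - 15 x} = - \frac{5}{7} + \sqrt{- 14 x} = - \frac{5}{7} + \sqrt{14} \sqrt{- x}$)
$W{\left(55,H{\left(8,0 \right)} \right)} - 49076 = \left(- \frac{5}{7} + \sqrt{14} \sqrt{\left(-1\right) 55}\right) - 49076 = \left(- \frac{5}{7} + \sqrt{14} \sqrt{-55}\right) - 49076 = \left(- \frac{5}{7} + \sqrt{14} i \sqrt{55}\right) - 49076 = \left(- \frac{5}{7} + i \sqrt{770}\right) - 49076 = - \frac{343537}{7} + i \sqrt{770}$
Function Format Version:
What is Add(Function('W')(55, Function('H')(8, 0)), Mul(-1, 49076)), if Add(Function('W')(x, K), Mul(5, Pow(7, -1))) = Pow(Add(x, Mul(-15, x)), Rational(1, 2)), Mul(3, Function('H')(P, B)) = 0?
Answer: Add(Rational(-343537, 7), Mul(I, Pow(770, Rational(1, 2)))) ≈ Add(-49077., Mul(27.749, I))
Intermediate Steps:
Function('H')(P, B) = 0 (Function('H')(P, B) = Mul(Rational(1, 3), 0) = 0)
Function('W')(x, K) = Add(Rational(-5, 7), Mul(Pow(14, Rational(1, 2)), Pow(Mul(-1, x), Rational(1, 2)))) (Function('W')(x, K) = Add(Rational(-5, 7), Pow(Add(x, Mul(-15, x)), Rational(1, 2))) = Add(Rational(-5, 7), Pow(Mul(-14, x), Rational(1, 2))) = Add(Rational(-5, 7), Mul(Pow(14, Rational(1, 2)), Pow(Mul(-1, x), Rational(1, 2)))))
Add(Function('W')(55, Function('H')(8, 0)), Mul(-1, 49076)) = Add(Add(Rational(-5, 7), Mul(Pow(14, Rational(1, 2)), Pow(Mul(-1, 55), Rational(1, 2)))), Mul(-1, 49076)) = Add(Add(Rational(-5, 7), Mul(Pow(14, Rational(1, 2)), Pow(-55, Rational(1, 2)))), -49076) = Add(Add(Rational(-5, 7), Mul(Pow(14, Rational(1, 2)), Mul(I, Pow(55, Rational(1, 2))))), -49076) = Add(Add(Rational(-5, 7), Mul(I, Pow(770, Rational(1, 2)))), -49076) = Add(Rational(-343537, 7), Mul(I, Pow(770, Rational(1, 2))))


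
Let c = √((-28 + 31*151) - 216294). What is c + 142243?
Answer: 142243 + I*√211641 ≈ 1.4224e+5 + 460.04*I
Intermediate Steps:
c = I*√211641 (c = √((-28 + 4681) - 216294) = √(4653 - 216294) = √(-211641) = I*√211641 ≈ 460.04*I)
c + 142243 = I*√211641 + 142243 = 142243 + I*√211641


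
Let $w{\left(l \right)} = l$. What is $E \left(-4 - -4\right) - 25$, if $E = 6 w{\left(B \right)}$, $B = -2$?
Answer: $-25$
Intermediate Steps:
$E = -12$ ($E = 6 \left(-2\right) = -12$)
$E \left(-4 - -4\right) - 25 = - 12 \left(-4 - -4\right) - 25 = - 12 \left(-4 + 4\right) - 25 = \left(-12\right) 0 - 25 = 0 - 25 = -25$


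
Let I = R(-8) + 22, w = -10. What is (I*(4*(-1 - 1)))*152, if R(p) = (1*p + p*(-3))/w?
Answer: -124032/5 ≈ -24806.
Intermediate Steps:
R(p) = p/5 (R(p) = (1*p + p*(-3))/(-10) = (p - 3*p)*(-⅒) = -2*p*(-⅒) = p/5)
I = 102/5 (I = (⅕)*(-8) + 22 = -8/5 + 22 = 102/5 ≈ 20.400)
(I*(4*(-1 - 1)))*152 = (102*(4*(-1 - 1))/5)*152 = (102*(4*(-2))/5)*152 = ((102/5)*(-8))*152 = -816/5*152 = -124032/5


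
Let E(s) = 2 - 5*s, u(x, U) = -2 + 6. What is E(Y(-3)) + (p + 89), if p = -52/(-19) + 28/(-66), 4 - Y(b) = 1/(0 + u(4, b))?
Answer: 187003/2508 ≈ 74.563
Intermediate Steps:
u(x, U) = 4
Y(b) = 15/4 (Y(b) = 4 - 1/(0 + 4) = 4 - 1/4 = 4 - 1*¼ = 4 - ¼ = 15/4)
p = 1450/627 (p = -52*(-1/19) + 28*(-1/66) = 52/19 - 14/33 = 1450/627 ≈ 2.3126)
E(Y(-3)) + (p + 89) = (2 - 5*15/4) + (1450/627 + 89) = (2 - 75/4) + 57253/627 = -67/4 + 57253/627 = 187003/2508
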